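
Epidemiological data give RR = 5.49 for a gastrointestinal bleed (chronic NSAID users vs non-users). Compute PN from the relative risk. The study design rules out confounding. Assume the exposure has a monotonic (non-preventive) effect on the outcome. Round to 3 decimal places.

PN ≈ 0.818

Under exogeneity and monotonicity, PN = (RR − 1) / RR = 1 − 1/RR.
PN = (5.49 − 1) / 5.49 = 4.49 / 5.49 ≈ 0.8179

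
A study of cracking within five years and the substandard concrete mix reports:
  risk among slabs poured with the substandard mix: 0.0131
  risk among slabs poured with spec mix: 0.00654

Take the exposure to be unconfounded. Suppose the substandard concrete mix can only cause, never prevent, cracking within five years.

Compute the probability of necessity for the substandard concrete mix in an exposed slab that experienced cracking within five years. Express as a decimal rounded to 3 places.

PN ≈ 0.501

Let p₁ = 0.0131, p₀ = 0.00654.
Under exogeneity and monotonicity, PN = (p₁ − p₀) / p₁.
PN = (0.0131 − 0.00654) / 0.0131 = 0.00656 / 0.0131 ≈ 0.5008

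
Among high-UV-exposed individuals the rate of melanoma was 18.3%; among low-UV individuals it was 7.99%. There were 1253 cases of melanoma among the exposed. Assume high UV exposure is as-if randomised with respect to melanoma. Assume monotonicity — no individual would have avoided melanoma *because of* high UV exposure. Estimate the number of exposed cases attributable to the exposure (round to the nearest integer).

about 706 cases

p₁ = 0.183, p₀ = 0.0799.
PN = (p₁ − p₀)/p₁ = (0.183 − 0.0799) / 0.183 ≈ 0.56339.
Attributable cases ≈ PN × (exposed cases) = 0.56339 × 1253 ≈ 705.93.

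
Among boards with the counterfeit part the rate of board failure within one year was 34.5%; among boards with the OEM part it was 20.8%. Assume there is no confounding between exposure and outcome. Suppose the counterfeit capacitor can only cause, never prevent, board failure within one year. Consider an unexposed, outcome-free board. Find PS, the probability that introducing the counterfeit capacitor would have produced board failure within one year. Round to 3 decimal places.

PS ≈ 0.173

p₁ = 0.345, p₀ = 0.208.
Under exogeneity and monotonicity, PS = (p₁ − p₀) / (1 − p₀).
PS = (0.345 − 0.208) / (1 − 0.208) = 0.137 / 0.792 ≈ 0.1730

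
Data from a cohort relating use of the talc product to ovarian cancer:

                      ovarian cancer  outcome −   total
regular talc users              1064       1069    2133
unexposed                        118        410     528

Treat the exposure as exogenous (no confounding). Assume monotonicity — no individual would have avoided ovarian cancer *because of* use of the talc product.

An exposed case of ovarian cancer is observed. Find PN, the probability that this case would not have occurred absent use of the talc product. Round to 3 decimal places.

PN ≈ 0.552

p₁ = P(outcome | exposed) = 1064/2133 = 0.49883
p₀ = P(outcome | unexposed) = 118/528 = 0.22348
Under exogeneity and monotonicity, PN = (p₁ − p₀) / p₁.
PN = (0.49883 − 0.22348) / 0.49883 = 0.27534 / 0.49883 ≈ 0.5520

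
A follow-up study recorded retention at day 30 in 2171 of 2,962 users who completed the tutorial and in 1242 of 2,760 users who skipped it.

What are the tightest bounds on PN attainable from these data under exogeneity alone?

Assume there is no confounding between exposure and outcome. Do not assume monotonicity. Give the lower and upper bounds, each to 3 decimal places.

0.386 ≤ PN ≤ 0.750

p₁ = P(outcome | exposed) = 2171/2962 = 0.73295
p₀ = P(outcome | unexposed) = 1242/2760 = 0.45
Under exogeneity alone the bounds on PN are max{0,(p₁−p₀)/p₁} ≤ PN ≤ min{1,(1−p₀)/p₁}.
  lower = (p₁ − p₀)/p₁ = 0.28295 / 0.73295 ≈ 0.3860
  upper = min{1, (1 − p₀)/p₁} = 0.55 / 0.73295 ≈ 0.7504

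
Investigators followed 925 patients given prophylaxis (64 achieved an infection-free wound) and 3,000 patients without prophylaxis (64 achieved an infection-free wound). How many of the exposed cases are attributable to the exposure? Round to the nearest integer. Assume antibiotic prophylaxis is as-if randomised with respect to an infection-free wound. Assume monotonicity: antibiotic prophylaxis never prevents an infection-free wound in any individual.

about 44 cases

p₁ = P(outcome | exposed) = 64/925 = 0.069189
p₀ = P(outcome | unexposed) = 64/3000 = 0.021333
PN = (p₁ − p₀)/p₁ = (0.069189 − 0.021333) / 0.069189 ≈ 0.69167.
Attributable cases ≈ PN × (exposed cases) = 0.69167 × 64 ≈ 44.27.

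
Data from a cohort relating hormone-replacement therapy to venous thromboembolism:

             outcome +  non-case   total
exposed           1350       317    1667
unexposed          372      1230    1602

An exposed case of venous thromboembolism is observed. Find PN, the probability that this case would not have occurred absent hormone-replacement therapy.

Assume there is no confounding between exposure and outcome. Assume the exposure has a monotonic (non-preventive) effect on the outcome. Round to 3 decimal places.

p₁ = P(outcome | exposed) = 1350/1667 = 0.80984
p₀ = P(outcome | unexposed) = 372/1602 = 0.23221
Under exogeneity and monotonicity, PN = (p₁ − p₀) / p₁.
PN = (0.80984 − 0.23221) / 0.80984 = 0.57763 / 0.80984 ≈ 0.7133

PN ≈ 0.713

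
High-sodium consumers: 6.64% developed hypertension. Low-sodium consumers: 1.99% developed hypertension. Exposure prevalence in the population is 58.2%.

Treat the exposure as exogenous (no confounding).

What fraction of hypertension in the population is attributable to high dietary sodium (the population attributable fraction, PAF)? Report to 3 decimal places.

PAF ≈ 0.576

p₁ = 0.0664, p₀ = 0.0199.
Overall risk P(Y=1) = π·p₁ + (1−π)·p₀ = 0.582×0.0664 + 0.418×0.0199 = 0.046963.
Under exogeneity, PAF = [P(Y=1) − p₀] / P(Y=1).
PAF = (0.046963 − 0.0199) / 0.046963 ≈ 0.5763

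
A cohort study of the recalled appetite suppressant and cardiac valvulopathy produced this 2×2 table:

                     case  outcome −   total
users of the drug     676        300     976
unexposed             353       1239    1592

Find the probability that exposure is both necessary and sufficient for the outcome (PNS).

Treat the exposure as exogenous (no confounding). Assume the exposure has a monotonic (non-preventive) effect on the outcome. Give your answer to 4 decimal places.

p₁ = P(outcome | exposed) = 676/976 = 0.69262
p₀ = P(outcome | unexposed) = 353/1592 = 0.22173
Under exogeneity and monotonicity, PNS = p₁ − p₀.
PNS = 0.69262 − 0.22173 = 0.47089

PNS ≈ 0.4709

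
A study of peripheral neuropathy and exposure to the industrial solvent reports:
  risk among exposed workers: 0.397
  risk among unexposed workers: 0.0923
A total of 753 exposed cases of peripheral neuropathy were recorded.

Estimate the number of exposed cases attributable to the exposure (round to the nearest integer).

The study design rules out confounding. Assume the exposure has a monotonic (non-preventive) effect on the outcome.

about 578 cases

Let p₁ = 0.397, p₀ = 0.0923.
PN = (p₁ − p₀)/p₁ = (0.397 − 0.0923) / 0.397 ≈ 0.76751.
Attributable cases ≈ PN × (exposed cases) = 0.76751 × 753 ≈ 577.93.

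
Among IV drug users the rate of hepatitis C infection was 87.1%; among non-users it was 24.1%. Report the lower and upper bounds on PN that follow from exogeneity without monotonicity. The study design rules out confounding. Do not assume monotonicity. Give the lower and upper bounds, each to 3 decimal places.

p₁ = 0.871, p₀ = 0.241.
Under exogeneity alone the bounds on PN are max{0,(p₁−p₀)/p₁} ≤ PN ≤ min{1,(1−p₀)/p₁}.
  lower = (p₁ − p₀)/p₁ = 0.63 / 0.871 ≈ 0.7233
  upper = min{1, (1 − p₀)/p₁} = 0.759 / 0.871 ≈ 0.8714

0.723 ≤ PN ≤ 0.871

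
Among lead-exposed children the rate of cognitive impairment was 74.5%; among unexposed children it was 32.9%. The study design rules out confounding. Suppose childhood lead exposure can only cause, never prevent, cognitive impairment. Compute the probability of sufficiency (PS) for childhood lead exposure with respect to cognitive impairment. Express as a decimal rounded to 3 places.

PS ≈ 0.620

p₁ = 0.745, p₀ = 0.329.
Under exogeneity and monotonicity, PS = (p₁ − p₀) / (1 − p₀).
PS = (0.745 − 0.329) / (1 − 0.329) = 0.416 / 0.671 ≈ 0.6200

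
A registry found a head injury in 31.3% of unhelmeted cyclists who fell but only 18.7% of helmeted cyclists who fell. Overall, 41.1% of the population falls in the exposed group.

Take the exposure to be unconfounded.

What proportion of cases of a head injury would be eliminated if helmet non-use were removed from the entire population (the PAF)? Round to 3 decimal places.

p₁ = 0.313, p₀ = 0.187.
Overall risk P(Y=1) = π·p₁ + (1−π)·p₀ = 0.411×0.313 + 0.589×0.187 = 0.23879.
Under exogeneity, PAF = [P(Y=1) − p₀] / P(Y=1).
PAF = (0.23879 − 0.187) / 0.23879 ≈ 0.2169

PAF ≈ 0.217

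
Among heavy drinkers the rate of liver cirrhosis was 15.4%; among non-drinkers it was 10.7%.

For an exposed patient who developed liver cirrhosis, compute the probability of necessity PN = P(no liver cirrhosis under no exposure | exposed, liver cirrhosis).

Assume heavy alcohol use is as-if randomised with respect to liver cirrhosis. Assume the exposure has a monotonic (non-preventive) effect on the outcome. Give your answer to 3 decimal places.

p₁ = 0.154, p₀ = 0.107.
Under exogeneity and monotonicity, PN = (p₁ − p₀) / p₁.
PN = (0.154 − 0.107) / 0.154 = 0.047 / 0.154 ≈ 0.3052

PN ≈ 0.305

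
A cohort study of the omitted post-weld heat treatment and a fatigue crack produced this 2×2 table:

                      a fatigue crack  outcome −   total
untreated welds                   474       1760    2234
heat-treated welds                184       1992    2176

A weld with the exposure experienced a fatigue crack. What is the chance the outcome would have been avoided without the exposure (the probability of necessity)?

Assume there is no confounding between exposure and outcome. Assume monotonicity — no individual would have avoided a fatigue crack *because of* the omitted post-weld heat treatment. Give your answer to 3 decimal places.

p₁ = P(outcome | exposed) = 474/2234 = 0.21218
p₀ = P(outcome | unexposed) = 184/2176 = 0.084559
Under exogeneity and monotonicity, PN = (p₁ − p₀) / p₁.
PN = (0.21218 − 0.084559) / 0.21218 = 0.12762 / 0.21218 ≈ 0.6015

PN ≈ 0.601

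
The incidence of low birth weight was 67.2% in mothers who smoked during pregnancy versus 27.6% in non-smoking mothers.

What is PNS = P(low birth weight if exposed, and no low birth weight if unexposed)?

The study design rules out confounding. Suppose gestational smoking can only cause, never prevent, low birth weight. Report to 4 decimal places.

p₁ = 0.672, p₀ = 0.276.
Under exogeneity and monotonicity, PNS = p₁ − p₀.
PNS = 0.672 − 0.276 = 0.396

PNS ≈ 0.3960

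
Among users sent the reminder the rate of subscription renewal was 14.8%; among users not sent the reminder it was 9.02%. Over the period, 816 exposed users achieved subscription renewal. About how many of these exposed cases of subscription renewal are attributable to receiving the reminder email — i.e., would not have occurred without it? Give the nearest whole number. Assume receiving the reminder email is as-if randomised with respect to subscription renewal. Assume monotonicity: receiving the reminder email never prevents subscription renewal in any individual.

about 319 cases

p₁ = 0.148, p₀ = 0.0902.
PN = (p₁ − p₀)/p₁ = (0.148 − 0.0902) / 0.148 ≈ 0.39054.
Attributable cases ≈ PN × (exposed cases) = 0.39054 × 816 ≈ 318.68.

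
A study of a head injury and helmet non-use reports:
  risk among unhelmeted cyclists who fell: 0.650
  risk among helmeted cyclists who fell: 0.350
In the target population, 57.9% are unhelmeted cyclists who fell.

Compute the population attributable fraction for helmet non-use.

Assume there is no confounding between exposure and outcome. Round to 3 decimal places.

PAF ≈ 0.332

Let p₁ = 0.65, p₀ = 0.35.
Overall risk P(Y=1) = π·p₁ + (1−π)·p₀ = 0.579×0.65 + 0.421×0.35 = 0.5237.
Under exogeneity, PAF = [P(Y=1) − p₀] / P(Y=1).
PAF = (0.5237 − 0.35) / 0.5237 ≈ 0.3317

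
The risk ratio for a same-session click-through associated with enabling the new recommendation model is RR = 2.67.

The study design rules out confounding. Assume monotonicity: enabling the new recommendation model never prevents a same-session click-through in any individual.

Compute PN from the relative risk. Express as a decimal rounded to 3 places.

PN ≈ 0.625

Under exogeneity and monotonicity, PN = (RR − 1) / RR = 1 − 1/RR.
PN = (2.67 − 1) / 2.67 = 1.67 / 2.67 ≈ 0.6255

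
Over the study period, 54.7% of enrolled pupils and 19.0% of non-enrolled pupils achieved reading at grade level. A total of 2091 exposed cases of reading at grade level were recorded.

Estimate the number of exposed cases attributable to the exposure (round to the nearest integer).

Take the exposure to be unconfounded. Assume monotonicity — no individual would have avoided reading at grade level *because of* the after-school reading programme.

p₁ = 0.547, p₀ = 0.19.
PN = (p₁ − p₀)/p₁ = (0.547 − 0.19) / 0.547 ≈ 0.65265.
Attributable cases ≈ PN × (exposed cases) = 0.65265 × 2091 ≈ 1364.69.

about 1365 cases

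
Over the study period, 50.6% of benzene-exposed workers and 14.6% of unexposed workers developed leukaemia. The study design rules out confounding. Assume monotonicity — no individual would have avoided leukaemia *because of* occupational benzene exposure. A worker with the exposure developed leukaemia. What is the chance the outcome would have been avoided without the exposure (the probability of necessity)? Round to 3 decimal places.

PN ≈ 0.711

p₁ = 0.506, p₀ = 0.146.
Under exogeneity and monotonicity, PN = (p₁ − p₀) / p₁.
PN = (0.506 − 0.146) / 0.506 = 0.36 / 0.506 ≈ 0.7115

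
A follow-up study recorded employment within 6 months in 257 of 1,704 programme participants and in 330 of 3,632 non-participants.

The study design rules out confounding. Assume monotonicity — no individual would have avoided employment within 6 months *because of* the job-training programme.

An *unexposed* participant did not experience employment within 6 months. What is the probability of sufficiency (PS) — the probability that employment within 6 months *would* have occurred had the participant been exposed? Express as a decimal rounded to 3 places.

PS ≈ 0.066

p₁ = P(outcome | exposed) = 257/1704 = 0.15082
p₀ = P(outcome | unexposed) = 330/3632 = 0.090859
Under exogeneity and monotonicity, PS = (p₁ − p₀) / (1 − p₀).
PS = (0.15082 − 0.090859) / (1 − 0.090859) = 0.059963 / 0.90914 ≈ 0.0660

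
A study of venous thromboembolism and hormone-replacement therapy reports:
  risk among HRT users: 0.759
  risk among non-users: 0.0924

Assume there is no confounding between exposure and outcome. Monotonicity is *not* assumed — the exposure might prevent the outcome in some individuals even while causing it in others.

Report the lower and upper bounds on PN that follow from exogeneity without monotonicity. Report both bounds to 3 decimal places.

0.878 ≤ PN ≤ 1.000

Let p₁ = 0.759, p₀ = 0.0924.
Under exogeneity alone the bounds on PN are max{0,(p₁−p₀)/p₁} ≤ PN ≤ min{1,(1−p₀)/p₁}.
  lower = (p₁ − p₀)/p₁ = 0.6666 / 0.759 ≈ 0.8783
  upper = min{1, (1 − p₀)/p₁} = 0.9076 / 0.759 ≈ 1.1958 → capped at 1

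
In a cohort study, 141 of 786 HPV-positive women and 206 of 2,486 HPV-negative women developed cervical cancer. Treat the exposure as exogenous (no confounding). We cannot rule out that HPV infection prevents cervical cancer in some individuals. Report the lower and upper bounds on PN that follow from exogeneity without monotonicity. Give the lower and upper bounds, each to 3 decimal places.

0.538 ≤ PN ≤ 1.000

p₁ = P(outcome | exposed) = 141/786 = 0.17939
p₀ = P(outcome | unexposed) = 206/2486 = 0.082864
Under exogeneity alone the bounds on PN are max{0,(p₁−p₀)/p₁} ≤ PN ≤ min{1,(1−p₀)/p₁}.
  lower = (p₁ − p₀)/p₁ = 0.096525 / 0.17939 ≈ 0.5381
  upper = min{1, (1 − p₀)/p₁} = 0.91714 / 0.17939 ≈ 5.1125 → capped at 1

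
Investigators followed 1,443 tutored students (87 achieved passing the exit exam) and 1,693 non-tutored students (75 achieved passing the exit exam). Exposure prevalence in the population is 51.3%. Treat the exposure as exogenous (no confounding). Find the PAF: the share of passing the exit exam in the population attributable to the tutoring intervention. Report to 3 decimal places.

PAF ≈ 0.156

p₁ = P(outcome | exposed) = 87/1443 = 0.060291
p₀ = P(outcome | unexposed) = 75/1693 = 0.0443
Overall risk P(Y=1) = π·p₁ + (1−π)·p₀ = 0.513×0.060291 + 0.487×0.0443 = 0.052503.
Under exogeneity, PAF = [P(Y=1) − p₀] / P(Y=1).
PAF = (0.052503 − 0.0443) / 0.052503 ≈ 0.1562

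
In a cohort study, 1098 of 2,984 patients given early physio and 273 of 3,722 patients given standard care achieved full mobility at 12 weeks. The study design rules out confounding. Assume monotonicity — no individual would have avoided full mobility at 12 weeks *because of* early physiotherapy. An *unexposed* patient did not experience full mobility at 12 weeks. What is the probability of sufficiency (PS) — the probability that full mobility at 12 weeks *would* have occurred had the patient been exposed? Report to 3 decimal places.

PS ≈ 0.318

p₁ = P(outcome | exposed) = 1098/2984 = 0.36796
p₀ = P(outcome | unexposed) = 273/3722 = 0.073348
Under exogeneity and monotonicity, PS = (p₁ − p₀) / (1 − p₀).
PS = (0.36796 − 0.073348) / (1 − 0.073348) = 0.29461 / 0.92665 ≈ 0.3179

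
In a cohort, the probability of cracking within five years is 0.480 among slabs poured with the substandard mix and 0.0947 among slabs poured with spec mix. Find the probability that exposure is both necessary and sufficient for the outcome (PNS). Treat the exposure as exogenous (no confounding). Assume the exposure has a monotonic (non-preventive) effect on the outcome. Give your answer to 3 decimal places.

PNS ≈ 0.385

Let p₁ = 0.48, p₀ = 0.0947.
Under exogeneity and monotonicity, PNS = p₁ − p₀.
PNS = 0.48 − 0.0947 = 0.3853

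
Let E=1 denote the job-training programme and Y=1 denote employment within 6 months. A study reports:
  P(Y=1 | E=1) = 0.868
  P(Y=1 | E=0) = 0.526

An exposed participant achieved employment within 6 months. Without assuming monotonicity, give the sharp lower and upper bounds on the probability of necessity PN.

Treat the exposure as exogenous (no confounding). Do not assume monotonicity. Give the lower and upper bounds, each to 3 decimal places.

0.394 ≤ PN ≤ 0.546

Let p₁ = 0.868, p₀ = 0.526.
Under exogeneity alone the bounds on PN are max{0,(p₁−p₀)/p₁} ≤ PN ≤ min{1,(1−p₀)/p₁}.
  lower = (p₁ − p₀)/p₁ = 0.342 / 0.868 ≈ 0.3940
  upper = min{1, (1 − p₀)/p₁} = 0.474 / 0.868 ≈ 0.5461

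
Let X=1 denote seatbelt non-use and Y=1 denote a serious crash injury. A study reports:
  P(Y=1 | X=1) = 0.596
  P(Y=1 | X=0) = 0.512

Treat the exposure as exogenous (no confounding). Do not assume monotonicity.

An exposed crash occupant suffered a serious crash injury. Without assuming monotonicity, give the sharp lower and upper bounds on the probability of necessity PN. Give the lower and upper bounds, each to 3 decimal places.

Let p₁ = 0.596, p₀ = 0.512.
Under exogeneity alone the bounds on PN are max{0,(p₁−p₀)/p₁} ≤ PN ≤ min{1,(1−p₀)/p₁}.
  lower = (p₁ − p₀)/p₁ = 0.084 / 0.596 ≈ 0.1409
  upper = min{1, (1 − p₀)/p₁} = 0.488 / 0.596 ≈ 0.8188

0.141 ≤ PN ≤ 0.819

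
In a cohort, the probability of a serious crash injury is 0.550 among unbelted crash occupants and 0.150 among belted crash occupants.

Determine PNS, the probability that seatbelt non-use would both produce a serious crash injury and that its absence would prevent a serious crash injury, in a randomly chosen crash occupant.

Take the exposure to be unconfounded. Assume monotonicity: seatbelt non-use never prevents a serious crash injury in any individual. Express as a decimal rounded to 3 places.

PNS ≈ 0.400

Let p₁ = 0.55, p₀ = 0.15.
Under exogeneity and monotonicity, PNS = p₁ − p₀.
PNS = 0.55 − 0.15 = 0.4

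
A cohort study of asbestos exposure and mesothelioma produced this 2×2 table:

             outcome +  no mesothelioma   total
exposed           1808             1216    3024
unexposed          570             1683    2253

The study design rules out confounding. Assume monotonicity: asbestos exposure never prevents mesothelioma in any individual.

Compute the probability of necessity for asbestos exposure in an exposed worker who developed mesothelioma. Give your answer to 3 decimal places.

p₁ = P(outcome | exposed) = 1808/3024 = 0.59788
p₀ = P(outcome | unexposed) = 570/2253 = 0.253
Under exogeneity and monotonicity, PN = (p₁ − p₀) / p₁.
PN = (0.59788 − 0.253) / 0.59788 = 0.34489 / 0.59788 ≈ 0.5768

PN ≈ 0.577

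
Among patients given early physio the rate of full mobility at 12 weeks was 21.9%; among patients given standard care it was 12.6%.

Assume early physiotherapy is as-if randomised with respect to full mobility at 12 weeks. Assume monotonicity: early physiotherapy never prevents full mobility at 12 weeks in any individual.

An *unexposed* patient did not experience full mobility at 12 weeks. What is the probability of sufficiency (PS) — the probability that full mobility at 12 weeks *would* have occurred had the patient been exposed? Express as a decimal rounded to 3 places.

PS ≈ 0.106

p₁ = 0.219, p₀ = 0.126.
Under exogeneity and monotonicity, PS = (p₁ − p₀) / (1 − p₀).
PS = (0.219 − 0.126) / (1 − 0.126) = 0.093 / 0.874 ≈ 0.1064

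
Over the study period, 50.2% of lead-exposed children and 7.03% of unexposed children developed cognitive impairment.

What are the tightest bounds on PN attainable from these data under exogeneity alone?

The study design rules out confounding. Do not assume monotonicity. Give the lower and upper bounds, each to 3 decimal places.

0.860 ≤ PN ≤ 1.000

p₁ = 0.502, p₀ = 0.0703.
Under exogeneity alone the bounds on PN are max{0,(p₁−p₀)/p₁} ≤ PN ≤ min{1,(1−p₀)/p₁}.
  lower = (p₁ − p₀)/p₁ = 0.4317 / 0.502 ≈ 0.8600
  upper = min{1, (1 − p₀)/p₁} = 0.9297 / 0.502 ≈ 1.8520 → capped at 1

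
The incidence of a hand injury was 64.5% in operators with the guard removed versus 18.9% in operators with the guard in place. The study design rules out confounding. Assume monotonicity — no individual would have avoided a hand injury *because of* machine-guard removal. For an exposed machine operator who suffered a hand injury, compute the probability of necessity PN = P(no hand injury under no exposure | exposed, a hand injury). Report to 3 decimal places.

p₁ = 0.645, p₀ = 0.189.
Under exogeneity and monotonicity, PN = (p₁ − p₀) / p₁.
PN = (0.645 − 0.189) / 0.645 = 0.456 / 0.645 ≈ 0.7070

PN ≈ 0.707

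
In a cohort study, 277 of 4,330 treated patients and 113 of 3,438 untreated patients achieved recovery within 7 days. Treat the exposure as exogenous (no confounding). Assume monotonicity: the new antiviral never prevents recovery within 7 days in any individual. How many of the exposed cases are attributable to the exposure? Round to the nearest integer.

p₁ = P(outcome | exposed) = 277/4330 = 0.063972
p₀ = P(outcome | unexposed) = 113/3438 = 0.032868
PN = (p₁ − p₀)/p₁ = (0.063972 − 0.032868) / 0.063972 ≈ 0.48622.
Attributable cases ≈ PN × (exposed cases) = 0.48622 × 277 ≈ 134.68.

about 135 cases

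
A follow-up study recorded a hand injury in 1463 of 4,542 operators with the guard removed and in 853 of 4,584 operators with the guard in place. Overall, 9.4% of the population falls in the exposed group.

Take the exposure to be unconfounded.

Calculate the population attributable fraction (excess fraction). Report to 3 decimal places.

PAF ≈ 0.064

p₁ = P(outcome | exposed) = 1463/4542 = 0.3221
p₀ = P(outcome | unexposed) = 853/4584 = 0.18608
Overall risk P(Y=1) = π·p₁ + (1−π)·p₀ = 0.094×0.3221 + 0.906×0.18608 = 0.19887.
Under exogeneity, PAF = [P(Y=1) − p₀] / P(Y=1).
PAF = (0.19887 − 0.18608) / 0.19887 ≈ 0.0643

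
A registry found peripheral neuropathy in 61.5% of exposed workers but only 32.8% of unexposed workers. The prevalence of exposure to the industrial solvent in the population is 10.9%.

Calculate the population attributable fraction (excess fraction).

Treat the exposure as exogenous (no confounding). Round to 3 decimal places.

p₁ = 0.615, p₀ = 0.328.
Overall risk P(Y=1) = π·p₁ + (1−π)·p₀ = 0.109×0.615 + 0.891×0.328 = 0.35928.
Under exogeneity, PAF = [P(Y=1) − p₀] / P(Y=1).
PAF = (0.35928 − 0.328) / 0.35928 ≈ 0.0871

PAF ≈ 0.087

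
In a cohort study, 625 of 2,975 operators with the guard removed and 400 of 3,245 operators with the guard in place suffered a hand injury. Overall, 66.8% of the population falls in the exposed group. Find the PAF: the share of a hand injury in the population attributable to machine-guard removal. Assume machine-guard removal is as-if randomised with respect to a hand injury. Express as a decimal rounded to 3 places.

PAF ≈ 0.320

p₁ = P(outcome | exposed) = 625/2975 = 0.21008
p₀ = P(outcome | unexposed) = 400/3245 = 0.12327
Overall risk P(Y=1) = π·p₁ + (1−π)·p₀ = 0.668×0.21008 + 0.332×0.12327 = 0.18126.
Under exogeneity, PAF = [P(Y=1) − p₀] / P(Y=1).
PAF = (0.18126 − 0.12327) / 0.18126 ≈ 0.3199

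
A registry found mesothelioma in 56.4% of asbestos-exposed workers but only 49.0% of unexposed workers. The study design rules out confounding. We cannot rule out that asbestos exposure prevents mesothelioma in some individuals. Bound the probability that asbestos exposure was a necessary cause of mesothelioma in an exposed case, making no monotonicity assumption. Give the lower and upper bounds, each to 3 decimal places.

p₁ = 0.564, p₀ = 0.49.
Under exogeneity alone the bounds on PN are max{0,(p₁−p₀)/p₁} ≤ PN ≤ min{1,(1−p₀)/p₁}.
  lower = (p₁ − p₀)/p₁ = 0.074 / 0.564 ≈ 0.1312
  upper = min{1, (1 − p₀)/p₁} = 0.51 / 0.564 ≈ 0.9043

0.131 ≤ PN ≤ 0.904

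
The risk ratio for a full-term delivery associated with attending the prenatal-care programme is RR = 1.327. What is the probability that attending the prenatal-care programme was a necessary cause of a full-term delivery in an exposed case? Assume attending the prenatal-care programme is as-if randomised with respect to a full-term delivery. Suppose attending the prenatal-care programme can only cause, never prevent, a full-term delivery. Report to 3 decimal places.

Under exogeneity and monotonicity, PN = (RR − 1) / RR = 1 − 1/RR.
PN = (1.327 − 1) / 1.327 = 0.327 / 1.327 ≈ 0.2464

PN ≈ 0.246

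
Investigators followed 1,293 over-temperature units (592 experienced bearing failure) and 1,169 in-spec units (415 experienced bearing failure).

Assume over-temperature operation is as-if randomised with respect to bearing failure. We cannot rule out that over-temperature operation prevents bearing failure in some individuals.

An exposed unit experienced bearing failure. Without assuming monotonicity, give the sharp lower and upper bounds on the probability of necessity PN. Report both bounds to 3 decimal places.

0.225 ≤ PN ≤ 1.000

p₁ = P(outcome | exposed) = 592/1293 = 0.45785
p₀ = P(outcome | unexposed) = 415/1169 = 0.355
Under exogeneity alone the bounds on PN are max{0,(p₁−p₀)/p₁} ≤ PN ≤ min{1,(1−p₀)/p₁}.
  lower = (p₁ − p₀)/p₁ = 0.10285 / 0.45785 ≈ 0.2246
  upper = min{1, (1 − p₀)/p₁} = 0.645 / 0.45785 ≈ 1.4087 → capped at 1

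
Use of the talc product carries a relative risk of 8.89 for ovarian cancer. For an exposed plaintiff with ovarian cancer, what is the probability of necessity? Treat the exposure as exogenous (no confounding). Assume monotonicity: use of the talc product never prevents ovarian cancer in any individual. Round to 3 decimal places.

Under exogeneity and monotonicity, PN = (RR − 1) / RR = 1 − 1/RR.
PN = (8.89 − 1) / 8.89 = 7.89 / 8.89 ≈ 0.8875

PN ≈ 0.888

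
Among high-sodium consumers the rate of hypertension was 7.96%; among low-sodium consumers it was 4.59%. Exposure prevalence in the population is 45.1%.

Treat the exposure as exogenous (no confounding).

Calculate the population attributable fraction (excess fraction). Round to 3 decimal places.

PAF ≈ 0.249

p₁ = 0.0796, p₀ = 0.0459.
Overall risk P(Y=1) = π·p₁ + (1−π)·p₀ = 0.451×0.0796 + 0.549×0.0459 = 0.061099.
Under exogeneity, PAF = [P(Y=1) − p₀] / P(Y=1).
PAF = (0.061099 − 0.0459) / 0.061099 ≈ 0.2488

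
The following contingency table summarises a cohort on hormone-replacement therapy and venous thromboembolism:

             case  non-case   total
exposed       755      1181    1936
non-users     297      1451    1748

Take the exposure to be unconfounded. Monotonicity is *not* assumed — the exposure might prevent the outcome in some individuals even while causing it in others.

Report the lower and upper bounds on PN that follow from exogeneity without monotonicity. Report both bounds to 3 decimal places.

p₁ = P(outcome | exposed) = 755/1936 = 0.38998
p₀ = P(outcome | unexposed) = 297/1748 = 0.16991
Under exogeneity alone the bounds on PN are max{0,(p₁−p₀)/p₁} ≤ PN ≤ min{1,(1−p₀)/p₁}.
  lower = (p₁ − p₀)/p₁ = 0.22007 / 0.38998 ≈ 0.5643
  upper = min{1, (1 − p₀)/p₁} = 0.83009 / 0.38998 ≈ 2.1286 → capped at 1

0.564 ≤ PN ≤ 1.000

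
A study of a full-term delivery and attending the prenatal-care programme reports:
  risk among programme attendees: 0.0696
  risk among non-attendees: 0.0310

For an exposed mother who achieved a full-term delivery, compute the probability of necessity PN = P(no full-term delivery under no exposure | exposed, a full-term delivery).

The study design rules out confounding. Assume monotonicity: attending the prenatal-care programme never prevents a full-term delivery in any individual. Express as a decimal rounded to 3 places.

Let p₁ = 0.0696, p₀ = 0.031.
Under exogeneity and monotonicity, PN = (p₁ − p₀) / p₁.
PN = (0.0696 − 0.031) / 0.0696 = 0.0386 / 0.0696 ≈ 0.5546

PN ≈ 0.555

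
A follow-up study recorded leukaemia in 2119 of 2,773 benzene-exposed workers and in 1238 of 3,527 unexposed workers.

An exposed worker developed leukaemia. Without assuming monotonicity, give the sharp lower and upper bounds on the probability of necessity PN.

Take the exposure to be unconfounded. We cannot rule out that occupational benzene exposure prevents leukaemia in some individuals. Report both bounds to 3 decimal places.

p₁ = P(outcome | exposed) = 2119/2773 = 0.76415
p₀ = P(outcome | unexposed) = 1238/3527 = 0.35101
Under exogeneity alone the bounds on PN are max{0,(p₁−p₀)/p₁} ≤ PN ≤ min{1,(1−p₀)/p₁}.
  lower = (p₁ − p₀)/p₁ = 0.41315 / 0.76415 ≈ 0.5407
  upper = min{1, (1 − p₀)/p₁} = 0.64899 / 0.76415 ≈ 0.8493

0.541 ≤ PN ≤ 0.849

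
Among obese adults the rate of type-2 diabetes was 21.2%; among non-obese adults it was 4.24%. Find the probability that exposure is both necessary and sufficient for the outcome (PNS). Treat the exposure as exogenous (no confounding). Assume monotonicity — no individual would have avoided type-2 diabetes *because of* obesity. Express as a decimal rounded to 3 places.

p₁ = 0.212, p₀ = 0.0424.
Under exogeneity and monotonicity, PNS = p₁ − p₀.
PNS = 0.212 − 0.0424 = 0.1696

PNS ≈ 0.170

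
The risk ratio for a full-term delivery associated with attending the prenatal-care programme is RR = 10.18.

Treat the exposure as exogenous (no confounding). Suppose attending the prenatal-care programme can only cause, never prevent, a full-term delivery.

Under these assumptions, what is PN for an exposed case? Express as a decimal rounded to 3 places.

Under exogeneity and monotonicity, PN = (RR − 1) / RR = 1 − 1/RR.
PN = (10.18 − 1) / 10.18 = 9.18 / 10.18 ≈ 0.9018

PN ≈ 0.902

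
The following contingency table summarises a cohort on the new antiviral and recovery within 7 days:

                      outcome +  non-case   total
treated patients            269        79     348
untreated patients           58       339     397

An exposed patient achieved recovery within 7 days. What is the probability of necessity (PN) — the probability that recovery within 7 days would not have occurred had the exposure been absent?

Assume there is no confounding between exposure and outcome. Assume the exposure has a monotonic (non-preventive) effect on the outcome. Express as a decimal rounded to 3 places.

p₁ = P(outcome | exposed) = 269/348 = 0.77299
p₀ = P(outcome | unexposed) = 58/397 = 0.1461
Under exogeneity and monotonicity, PN = (p₁ − p₀) / p₁.
PN = (0.77299 − 0.1461) / 0.77299 = 0.62689 / 0.77299 ≈ 0.8110

PN ≈ 0.811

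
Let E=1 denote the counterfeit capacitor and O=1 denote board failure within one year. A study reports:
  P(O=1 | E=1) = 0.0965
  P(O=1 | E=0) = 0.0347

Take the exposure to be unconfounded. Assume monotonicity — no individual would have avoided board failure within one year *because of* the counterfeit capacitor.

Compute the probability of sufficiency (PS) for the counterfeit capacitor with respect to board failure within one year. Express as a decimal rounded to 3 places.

PS ≈ 0.064

Let p₁ = 0.0965, p₀ = 0.0347.
Under exogeneity and monotonicity, PS = (p₁ − p₀) / (1 − p₀).
PS = (0.0965 − 0.0347) / (1 − 0.0347) = 0.0618 / 0.9653 ≈ 0.0640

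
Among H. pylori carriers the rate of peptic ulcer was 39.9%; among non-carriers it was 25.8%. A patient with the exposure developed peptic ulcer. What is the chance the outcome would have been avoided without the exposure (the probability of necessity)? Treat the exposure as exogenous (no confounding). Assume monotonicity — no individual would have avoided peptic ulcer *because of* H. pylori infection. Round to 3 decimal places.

p₁ = 0.399, p₀ = 0.258.
Under exogeneity and monotonicity, PN = (p₁ − p₀) / p₁.
PN = (0.399 − 0.258) / 0.399 = 0.141 / 0.399 ≈ 0.3534

PN ≈ 0.353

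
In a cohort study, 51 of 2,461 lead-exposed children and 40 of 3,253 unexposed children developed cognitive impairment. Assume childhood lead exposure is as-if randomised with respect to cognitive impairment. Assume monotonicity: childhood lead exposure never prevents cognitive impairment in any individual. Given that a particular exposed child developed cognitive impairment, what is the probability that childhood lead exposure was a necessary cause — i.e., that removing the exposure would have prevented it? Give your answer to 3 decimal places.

p₁ = P(outcome | exposed) = 51/2461 = 0.020723
p₀ = P(outcome | unexposed) = 40/3253 = 0.012296
Under exogeneity and monotonicity, PN = (p₁ − p₀) / p₁.
PN = (0.020723 − 0.012296) / 0.020723 = 0.0084269 / 0.020723 ≈ 0.4066

PN ≈ 0.407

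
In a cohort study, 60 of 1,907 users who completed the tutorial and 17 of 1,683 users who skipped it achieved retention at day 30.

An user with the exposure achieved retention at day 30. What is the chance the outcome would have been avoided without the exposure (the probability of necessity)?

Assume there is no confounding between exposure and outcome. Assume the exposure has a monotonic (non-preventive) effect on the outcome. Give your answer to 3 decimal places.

p₁ = P(outcome | exposed) = 60/1907 = 0.031463
p₀ = P(outcome | unexposed) = 17/1683 = 0.010101
Under exogeneity and monotonicity, PN = (p₁ − p₀) / p₁.
PN = (0.031463 − 0.010101) / 0.031463 = 0.021362 / 0.031463 ≈ 0.6790

PN ≈ 0.679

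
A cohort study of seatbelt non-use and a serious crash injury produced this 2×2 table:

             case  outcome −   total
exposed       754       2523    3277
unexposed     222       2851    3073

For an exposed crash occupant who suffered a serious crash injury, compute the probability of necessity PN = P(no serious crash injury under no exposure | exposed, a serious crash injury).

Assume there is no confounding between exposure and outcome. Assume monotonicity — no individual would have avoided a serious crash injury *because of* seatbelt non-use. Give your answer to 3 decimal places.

PN ≈ 0.686

p₁ = P(outcome | exposed) = 754/3277 = 0.23009
p₀ = P(outcome | unexposed) = 222/3073 = 0.072242
Under exogeneity and monotonicity, PN = (p₁ − p₀) / p₁.
PN = (0.23009 − 0.072242) / 0.23009 = 0.15785 / 0.23009 ≈ 0.6860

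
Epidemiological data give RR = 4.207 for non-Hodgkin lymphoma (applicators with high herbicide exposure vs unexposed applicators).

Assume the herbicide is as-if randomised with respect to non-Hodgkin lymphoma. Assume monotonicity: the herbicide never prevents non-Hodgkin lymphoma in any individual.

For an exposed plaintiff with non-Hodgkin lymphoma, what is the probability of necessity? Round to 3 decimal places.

PN ≈ 0.762

Under exogeneity and monotonicity, PN = (RR − 1) / RR = 1 − 1/RR.
PN = (4.207 − 1) / 4.207 = 3.207 / 4.207 ≈ 0.7623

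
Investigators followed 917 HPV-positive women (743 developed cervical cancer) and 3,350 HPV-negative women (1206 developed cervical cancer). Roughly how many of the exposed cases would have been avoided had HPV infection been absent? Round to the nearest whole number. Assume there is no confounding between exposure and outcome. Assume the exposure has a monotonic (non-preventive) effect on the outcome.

about 413 cases

p₁ = P(outcome | exposed) = 743/917 = 0.81025
p₀ = P(outcome | unexposed) = 1206/3350 = 0.36
PN = (p₁ − p₀)/p₁ = (0.81025 − 0.36) / 0.81025 ≈ 0.55569.
Attributable cases ≈ PN × (exposed cases) = 0.55569 × 743 ≈ 412.88.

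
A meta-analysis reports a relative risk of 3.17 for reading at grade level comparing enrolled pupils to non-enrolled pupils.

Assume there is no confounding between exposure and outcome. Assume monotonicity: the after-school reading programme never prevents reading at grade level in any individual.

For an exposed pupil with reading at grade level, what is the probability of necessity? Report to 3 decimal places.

PN ≈ 0.685

Under exogeneity and monotonicity, PN = (RR − 1) / RR = 1 − 1/RR.
PN = (3.17 − 1) / 3.17 = 2.17 / 3.17 ≈ 0.6845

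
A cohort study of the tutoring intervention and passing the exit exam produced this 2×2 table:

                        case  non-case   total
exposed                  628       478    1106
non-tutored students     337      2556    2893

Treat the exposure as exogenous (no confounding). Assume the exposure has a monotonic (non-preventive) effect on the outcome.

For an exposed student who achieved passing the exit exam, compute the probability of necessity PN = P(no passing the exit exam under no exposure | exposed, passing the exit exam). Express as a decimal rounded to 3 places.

p₁ = P(outcome | exposed) = 628/1106 = 0.56781
p₀ = P(outcome | unexposed) = 337/2893 = 0.11649
Under exogeneity and monotonicity, PN = (p₁ − p₀)/p₁.
PN = (0.56781 − 0.11649) / 0.56781 ≈ 0.7948

PN ≈ 0.795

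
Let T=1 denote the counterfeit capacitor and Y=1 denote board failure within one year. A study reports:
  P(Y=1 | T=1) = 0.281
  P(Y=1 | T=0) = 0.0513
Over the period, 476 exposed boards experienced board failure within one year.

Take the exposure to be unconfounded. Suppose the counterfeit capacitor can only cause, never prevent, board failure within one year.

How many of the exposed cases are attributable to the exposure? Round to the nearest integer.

Let p₁ = 0.281, p₀ = 0.0513.
PN = (p₁ − p₀)/p₁ = (0.281 − 0.0513) / 0.281 ≈ 0.81744.
Attributable cases ≈ PN × (exposed cases) = 0.81744 × 476 ≈ 389.10.

about 389 cases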